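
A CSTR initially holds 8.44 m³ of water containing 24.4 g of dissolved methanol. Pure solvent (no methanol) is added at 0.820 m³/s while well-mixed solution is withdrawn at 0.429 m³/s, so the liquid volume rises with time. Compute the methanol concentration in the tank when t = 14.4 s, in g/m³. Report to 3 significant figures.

Total volume: dV/dt = Q_in − Q_out = 0.39100 m³/s, so V(t) = 8.44 + 0.39100 t and V(14.4) = 14.070 m³.
No methanol enters, so dm/dt = −Q_out · (m/V).
dm/m = −Q_out dt/(V₀ + 0.39100 t); integrating gives ln(m/m₀) = −(Q_out/(Q_in−Q_out)) ln(V/V₀).
m = m₀ (V₀/V)^(Q_out/(Q_in−Q_out)) = 24.4 × (8.44/14.070)^(1.0972) = 13.927 g.
C = m/V = 13.927/14.070 = 0.98980 g/m³.

0.990 g/m³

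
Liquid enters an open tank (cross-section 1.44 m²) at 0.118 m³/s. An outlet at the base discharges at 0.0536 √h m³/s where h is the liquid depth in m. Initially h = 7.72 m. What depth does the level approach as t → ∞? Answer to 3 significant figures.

4.85 m

A dh/dt = Q_in − 0.0536 √h. Steady state requires inflow = outflow:
Q_in = 0.0536 √h_ss ⇒ √h_ss = 0.118/0.0536 = 2.2015.
h_ss = 2.2015² = 4.8466 m. (Since h₀ = 7.72 m > h_ss, the level will fall toward this value.)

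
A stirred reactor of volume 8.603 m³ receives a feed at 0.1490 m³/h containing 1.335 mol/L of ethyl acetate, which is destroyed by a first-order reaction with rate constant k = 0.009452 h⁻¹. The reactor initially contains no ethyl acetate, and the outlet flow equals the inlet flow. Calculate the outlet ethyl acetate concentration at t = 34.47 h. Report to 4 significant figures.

Species balance: V dC/dt = Q C_in − Q C − k V C.
This is linear with rate a = Q/V + k = 0.0267715 h⁻¹.
C_ss = Q C_in/(Q + kV) = 0.863663 mol/L; C(t) = C_ss + (C₀ − C_ss) e^(−a t).
C(34.47) = 0.863663 + (-0.863663)·e^(−0.0267715·34.47) = 0.863663 + (-0.863663)·0.397399 = 0.520444 mol/L.

0.5204 mol/L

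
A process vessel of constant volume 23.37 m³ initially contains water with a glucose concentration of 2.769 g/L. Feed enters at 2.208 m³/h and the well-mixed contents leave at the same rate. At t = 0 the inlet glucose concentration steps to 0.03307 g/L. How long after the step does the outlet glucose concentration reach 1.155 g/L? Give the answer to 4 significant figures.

Mass balance on the solute (V constant): V dC/dt = Q(C_in − C), so τ = V/Q = 10.5842 h.
C(t) = C_in + (C₀ − C_in) e^(−t/τ). Set C = 1.155 and solve for t:
e^(−t/τ) = (C − C_in)/(C₀ − C_in) = (1.155 − 0.03307)/(2.769 − 0.03307) = 0.410073
t = −τ ln(…) = 10.5842 × 0.891421 = 9.43501 h.

9.435 h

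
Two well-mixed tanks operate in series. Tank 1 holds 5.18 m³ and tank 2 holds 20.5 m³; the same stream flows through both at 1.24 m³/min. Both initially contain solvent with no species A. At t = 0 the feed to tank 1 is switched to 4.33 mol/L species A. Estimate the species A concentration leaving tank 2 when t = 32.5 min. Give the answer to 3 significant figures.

Species balance on tank i: dCᵢ/dt = (Cᵢ₋₁ − Cᵢ)/τᵢ with τᵢ = Vᵢ/Q.
τ₁ = 5.18/1.24 = 4.1774 min; τ₂ = 20.5/1.24 = 16.532 min.
Tank 1: C₁ = C_in(1 − e^(−t/τ₁)). Tank 2 (τ₁ ≠ τ₂): C₂ = C_in[1 − (τ₁ e^(−t/τ₁) − τ₂ e^(−t/τ₂))/(τ₁ − τ₂)].
At t = 32.5: e^(−t/τ₁) = 0.00041804, e^(−t/τ₂) = 0.14004.
C₂ = 4.33·[1 − (4.1774·0.00041804 − 16.532·0.14004)/(-12.355)] = 4.33·0.81276 = 3.5192 mol/L.

3.52 mol/L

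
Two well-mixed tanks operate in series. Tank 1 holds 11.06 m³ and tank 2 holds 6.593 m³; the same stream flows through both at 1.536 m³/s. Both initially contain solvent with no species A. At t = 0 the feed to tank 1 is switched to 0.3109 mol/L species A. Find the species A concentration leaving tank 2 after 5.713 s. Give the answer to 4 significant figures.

0.08398 mol/L

Species balance on tank i: dCᵢ/dt = (Cᵢ₋₁ − Cᵢ)/τᵢ with τᵢ = Vᵢ/Q.
τ₁ = 11.06/1.536 = 7.20052 s; τ₂ = 6.593/1.536 = 4.29232 s.
Tank 1: C₁ = C_in(1 − e^(−t/τ₁)). Tank 2 (τ₁ ≠ τ₂): C₂ = C_in[1 − (τ₁ e^(−t/τ₁) − τ₂ e^(−t/τ₂))/(τ₁ − τ₂)].
At t = 5.713: e^(−t/τ₁) = 0.452298, e^(−t/τ₂) = 0.264218.
C₂ = 0.3109·[1 − (7.20052·0.452298 − 4.29232·0.264218)/(2.90820)] = 0.3109·0.270108 = 0.0839767 mol/L.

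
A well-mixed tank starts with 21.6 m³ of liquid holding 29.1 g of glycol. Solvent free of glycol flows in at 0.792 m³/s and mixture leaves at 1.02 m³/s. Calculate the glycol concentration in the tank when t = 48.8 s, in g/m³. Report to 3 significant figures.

0.109 g/m³

Total volume: dV/dt = Q_in − Q_out = -0.22800 m³/s, so V(t) = 21.6 − 0.22800 t and V(48.8) = 10.474 m³.
Species balance (pure solvent in): dm/dt = −Q_out · m/V(t).
Separate: dm/m = −Q_out dt/V(t) ⇒ ln(m/m₀) = −(Q_out/(Q_in−Q_out)) ln(V/V₀).
m = m₀ (V₀/V)^(Q_out/(Q_in−Q_out)) = 29.1 × (21.6/10.474)^(-4.4737) = 1.1417 g.
C = m/V = 1.1417/10.474 = 0.10901 g/m³.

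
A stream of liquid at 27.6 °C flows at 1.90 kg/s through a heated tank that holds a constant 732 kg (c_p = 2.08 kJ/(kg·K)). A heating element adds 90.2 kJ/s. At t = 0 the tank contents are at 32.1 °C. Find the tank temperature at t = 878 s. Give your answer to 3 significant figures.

First-law balance (no shaft work): M c_p dT/dt = ṁ c_p (T_in − T) + 90.2.
τ = M/ṁ = 385.26 s; T_ss = T_in + Q̇/(ṁ c_p) = 27.6 + 90.2/(1.90·2.08) = 50.424 °C.
Solution: T(t) = T_ss + (T₀ − T_ss) e^(−t/τ).
T(878) = 50.424 + (-18.324)·e^(−878/385.26) = 50.424 + (-18.324)·0.10239 = 48.548 °C.

48.5 °C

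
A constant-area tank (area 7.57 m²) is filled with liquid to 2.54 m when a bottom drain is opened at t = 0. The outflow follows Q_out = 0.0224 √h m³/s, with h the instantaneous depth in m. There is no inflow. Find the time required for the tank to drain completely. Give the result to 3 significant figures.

With no inflow, A dh/dt = −0.0224 √h.
This is separable: 2 d(√h)/dt = −0.0224/A, so √h = √h₀ − (0.0224/(2A)) t.
Set h = 0: 2√h₀ = (0.0224/A) t_empty ⇒ t_empty = 2A√h₀/0.0224.
t_empty = 2·7.57·√2.54/0.0224 = 15.140·1.5937/0.0224 = 1077.2 s.

1080 s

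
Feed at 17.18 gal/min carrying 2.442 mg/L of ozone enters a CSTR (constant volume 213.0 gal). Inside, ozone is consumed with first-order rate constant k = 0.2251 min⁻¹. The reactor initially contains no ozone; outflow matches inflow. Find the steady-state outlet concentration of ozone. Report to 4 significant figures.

0.6442 mg/L

Species balance: V dC/dt = Q C_in − Q C − k V C.
At steady state: 0 = Q C_in − (Q + kV) C_ss, so C_ss = Q C_in/(Q + kV).
C_ss = 17.18·2.442/(17.18 + 0.2251·213.0) = 41.9536/65.1263 = 0.644188 mg/L.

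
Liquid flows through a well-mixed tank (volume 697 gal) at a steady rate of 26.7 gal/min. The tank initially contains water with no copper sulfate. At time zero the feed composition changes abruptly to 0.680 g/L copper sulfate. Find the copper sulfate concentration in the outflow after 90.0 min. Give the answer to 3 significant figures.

0.658 g/L

Unsteady species balance (constant V, well mixed): V dC/dt = Q(C_in − C).
So dC/dt = (C_in − C)/τ with τ = V/Q = 697/26.7 = 26.105 min.
This is linear first-order; C(t) = C_in + (C₀ − C_in) e^(−t/τ).
C(90.0) = 0.680 + (0 − 0.680)·e^(−90.0/26.105) = 0.680 + (-0.68000)·0.031821 = 0.65836 g/L.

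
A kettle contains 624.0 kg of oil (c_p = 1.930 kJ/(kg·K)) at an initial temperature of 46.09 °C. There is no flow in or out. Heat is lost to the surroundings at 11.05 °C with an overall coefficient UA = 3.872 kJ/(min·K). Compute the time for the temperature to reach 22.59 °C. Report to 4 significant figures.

345.5 min

M c_p dT/dt = −UA(T − T_amb).
τ = M c_p/UA = 311.033 min; T_ss = T_amb = 11.0500 °C.
T(t) = T_ss + (T₀ − T_ss)e^(−t/τ); set T = 22.59:
t = −τ ln[(T − T_ss)/(T₀ − T_ss)] = −311.033 · ln(0.329338) = 345.455 min.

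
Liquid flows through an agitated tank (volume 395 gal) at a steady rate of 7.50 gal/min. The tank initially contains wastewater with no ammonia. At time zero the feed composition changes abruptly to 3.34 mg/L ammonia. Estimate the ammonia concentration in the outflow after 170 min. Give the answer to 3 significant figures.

Mass balance on the solute (V constant): V dC/dt = Q(C_in − C).
So dC/dt = (C_in − C)/τ with τ = V/Q = 395/7.50 = 52.667 min.
Solution: C(t) = C_in + (C₀ − C_in) e^(−t/τ).
C(170) = 3.34 + (0 − 3.34)·e^(−170/52.667) = 3.34 + (-3.3400)·0.039643 = 3.2076 mg/L.

3.21 mg/L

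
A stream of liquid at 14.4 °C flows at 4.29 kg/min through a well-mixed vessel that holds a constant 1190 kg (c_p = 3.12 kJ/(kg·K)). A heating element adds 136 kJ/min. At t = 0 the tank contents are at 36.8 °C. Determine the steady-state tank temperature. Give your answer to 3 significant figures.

24.6 °C

Heat balance on the well-mixed liquid: M c_p dT/dt = ṁ c_p (T_in − T) + 136.
At steady state dT/dt = 0 ⇒ T_ss = T_in + Q̇/(ṁ c_p) = 14.4 + 136/(4.29·3.12) = 24.561 °C.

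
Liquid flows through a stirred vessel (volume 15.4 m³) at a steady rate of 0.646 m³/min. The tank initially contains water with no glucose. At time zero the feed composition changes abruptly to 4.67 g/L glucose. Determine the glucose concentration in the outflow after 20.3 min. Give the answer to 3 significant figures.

Accumulation = in − out for the solute gives V dC/dt = Q(C_in − C).
Rewrite as dC/dt + C/τ = C_in/τ, τ = V/Q = 23.839 min.
Integrating: C(t) = C_in + (C₀ − C_in) e^(−t/τ).
C(20.3) = 4.67 + (0 − 4.67)·e^(−20.3/23.839) = 4.67 + (-4.6700)·0.42675 = 2.6771 g/L.

2.68 g/L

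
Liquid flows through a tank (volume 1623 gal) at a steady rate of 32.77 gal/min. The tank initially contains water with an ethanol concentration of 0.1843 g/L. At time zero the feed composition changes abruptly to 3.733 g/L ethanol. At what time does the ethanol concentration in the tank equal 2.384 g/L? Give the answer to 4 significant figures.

Mass balance on the solute (V constant): V dC/dt = Q(C_in − C), so τ = V/Q = 49.5270 min.
C(t) = C_in + (C₀ − C_in) e^(−t/τ). Set C = 2.384 and solve for t:
e^(−t/τ) = (C − C_in)/(C₀ − C_in) = (2.384 − 3.733)/(0.1843 − 3.733) = 0.380139
t = −τ ln(…) = 49.5270 × 0.967218 = 47.9034 min.

47.90 min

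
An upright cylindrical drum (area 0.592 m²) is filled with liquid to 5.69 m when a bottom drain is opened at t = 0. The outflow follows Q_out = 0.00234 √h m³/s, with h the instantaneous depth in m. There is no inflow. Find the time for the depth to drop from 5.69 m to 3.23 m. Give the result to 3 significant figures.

Unsteady balance on liquid volume: A dh/dt = −0.00234 √h.
∫ h^(−1/2) dh = −(0.00234/A) ∫ dt, giving 2√h = 2√h₀ − (0.00234/A) t.
t = 2A(√h₀ − √h)/0.00234 = 2·0.592·(√5.69 − √3.23)/0.00234
  = 1.1840 × (2.3854 − 1.7972) / 0.00234 = 297.59 s.

298 s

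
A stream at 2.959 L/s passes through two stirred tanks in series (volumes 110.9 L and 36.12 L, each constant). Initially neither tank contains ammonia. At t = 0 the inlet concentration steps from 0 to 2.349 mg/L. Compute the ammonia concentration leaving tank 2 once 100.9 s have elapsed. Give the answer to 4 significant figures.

2.113 mg/L

Each tank obeys Vᵢ dCᵢ/dt = Q(Cᵢ₋₁ − Cᵢ), so τᵢ = Vᵢ/Q.
τ₁ = 110.9/2.959 = 37.4789 s; τ₂ = 36.12/2.959 = 12.2068 s.
Solving the cascade with C₁(0)=C₂(0)=0 gives C₂(t) = C_in[1 − (τ₁ e^(−t/τ₁) − τ₂ e^(−t/τ₂))/(τ₁ − τ₂)].
At t = 100.9: e^(−t/τ₁) = 0.0677329, e^(−t/τ₂) = 0.000257146.
C₂ = 2.349·[1 − (37.4789·0.0677329 − 12.2068·0.000257146)/(25.2721)] = 2.349·0.899675 = 2.11334 mg/L.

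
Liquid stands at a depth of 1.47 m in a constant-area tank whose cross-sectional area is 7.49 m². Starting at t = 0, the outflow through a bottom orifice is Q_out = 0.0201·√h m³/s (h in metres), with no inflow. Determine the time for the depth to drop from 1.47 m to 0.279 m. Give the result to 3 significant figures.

510 s

With no inflow, A dh/dt = −0.0201 √h.
Separate and integrate: 2(√h − √h₀) = −(0.0201/A) t.
t = 2A(√h₀ − √h)/0.0201 = 2·7.49·(√1.47 − √0.279)/0.0201
  = 14.980 × (1.2124 − 0.52820) / 0.0201 = 509.94 s.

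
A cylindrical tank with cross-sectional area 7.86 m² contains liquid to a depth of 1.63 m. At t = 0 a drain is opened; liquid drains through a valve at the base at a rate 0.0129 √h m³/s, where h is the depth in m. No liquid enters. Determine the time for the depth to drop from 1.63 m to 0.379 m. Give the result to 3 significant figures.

Volume balance on the tank: A dh/dt = −0.0129 √h.
This is separable: 2 d(√h)/dt = −0.0129/A, so √h = √h₀ − (0.0129/(2A)) t.
t = 2A(√h₀ − √h)/0.0129 = 2·7.86·(√1.63 − √0.379)/0.0129
  = 15.720 × (1.2767 − 0.61563) / 0.0129 = 805.60 s.

806 s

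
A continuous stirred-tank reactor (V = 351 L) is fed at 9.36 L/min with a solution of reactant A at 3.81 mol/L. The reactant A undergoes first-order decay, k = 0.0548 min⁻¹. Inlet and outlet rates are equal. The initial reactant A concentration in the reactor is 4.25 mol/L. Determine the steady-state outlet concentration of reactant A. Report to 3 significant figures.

1.25 mol/L

V dC/dt = Q(C_in − C) − k V C.
Steady state (dC/dt = 0): C_ss = Q C_in/(Q + kV) = C_in/(1 + kV/Q).
C_ss = 9.36·3.81/(9.36 + 0.0548·351) = 35.662/28.595 = 1.2471 mol/L.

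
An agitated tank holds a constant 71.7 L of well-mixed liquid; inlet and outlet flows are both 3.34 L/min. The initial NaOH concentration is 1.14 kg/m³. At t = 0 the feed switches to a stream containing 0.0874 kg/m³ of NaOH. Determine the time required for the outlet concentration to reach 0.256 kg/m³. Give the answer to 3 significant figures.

Transient balance on the dissolved component: V dC/dt = Q(C_in − C), so τ = V/Q = 21.467 min.
C(t) = C_in + (C₀ − C_in) e^(−t/τ). Set C = 0.256 and solve for t:
e^(−t/τ) = (C − C_in)/(C₀ − C_in) = (0.256 − 0.0874)/(1.14 − 0.0874) = 0.16017
t = −τ ln(…) = 21.467 × 1.8315 = 39.317 min.

39.3 min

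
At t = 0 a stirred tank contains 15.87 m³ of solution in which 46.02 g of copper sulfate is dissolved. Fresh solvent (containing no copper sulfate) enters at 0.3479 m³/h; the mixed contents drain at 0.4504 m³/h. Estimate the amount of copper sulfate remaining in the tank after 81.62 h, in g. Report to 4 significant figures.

Total volume: dV/dt = Q_in − Q_out = -0.102500 m³/h, so V(t) = 15.87 − 0.102500 t and V(81.62) = 7.50395 m³.
No copper sulfate enters, so dm/dt = −Q_out · (m/V).
Separate: dm/m = −Q_out dt/V(t) ⇒ ln(m/m₀) = −(Q_out/(Q_in−Q_out)) ln(V/V₀).
m = m₀ (V₀/V)^(Q_out/(Q_in−Q_out)) = 46.02 × (15.87/7.50395)^(-4.39415) = 1.71233 g.

1.712 g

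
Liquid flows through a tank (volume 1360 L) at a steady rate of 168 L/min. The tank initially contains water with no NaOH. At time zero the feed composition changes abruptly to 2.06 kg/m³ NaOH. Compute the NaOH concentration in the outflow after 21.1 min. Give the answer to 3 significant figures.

Unsteady species balance (constant V, well mixed): V dC/dt = Q(C_in − C).
Rewrite as dC/dt + C/τ = C_in/τ, τ = V/Q = 8.0952 min.
Solution: C(t) = C_in + (C₀ − C_in) e^(−t/τ).
C(21.1) = 2.06 + (0 − 2.06)·e^(−21.1/8.0952) = 2.06 + (-2.0600)·0.073795 = 1.9080 kg/m³.

1.91 kg/m³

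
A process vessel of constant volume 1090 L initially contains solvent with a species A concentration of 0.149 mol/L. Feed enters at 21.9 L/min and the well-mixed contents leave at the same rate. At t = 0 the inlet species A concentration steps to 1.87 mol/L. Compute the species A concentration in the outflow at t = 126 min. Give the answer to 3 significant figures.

Accumulation = in − out for the solute gives V dC/dt = Q(C_in − C).
So dC/dt = (C_in − C)/τ with τ = V/Q = 1090/21.9 = 49.772 min.
This is linear first-order; C(t) = C_in + (C₀ − C_in) e^(−t/τ).
C(126) = 1.87 + (0.149 − 1.87)·e^(−126/49.772) = 1.87 + (-1.7210)·0.079535 = 1.7331 mol/L.

1.73 mol/L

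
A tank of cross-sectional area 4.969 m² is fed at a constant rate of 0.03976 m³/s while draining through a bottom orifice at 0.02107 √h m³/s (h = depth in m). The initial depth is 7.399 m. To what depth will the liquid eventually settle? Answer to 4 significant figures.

Level balance: A dh/dt = 0.03976 − 0.02107 √h. Setting dh/dt = 0:
Q_in = 0.02107 √h_ss ⇒ √h_ss = 0.03976/0.02107 = 1.88704.
h_ss = 1.88704² = 3.56093 m. (Since h₀ = 7.399 m > h_ss, the level will fall toward this value.)

3.561 m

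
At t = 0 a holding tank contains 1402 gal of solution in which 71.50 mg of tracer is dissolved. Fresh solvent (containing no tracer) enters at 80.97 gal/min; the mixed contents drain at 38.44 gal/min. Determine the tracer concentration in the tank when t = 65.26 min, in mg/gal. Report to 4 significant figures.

Let m(t) be the amount of tracer. Volume: V(t) = V₀ + (Q_in − Q_out) t = 1402 + 42.5300 t; V(65.26) = 4177.51 gal.
Solute balance: dm/dt = 0 − Q_out C = −Q_out m/V(t).
dm/m = −Q_out dt/(V₀ + 42.5300 t); integrating gives ln(m/m₀) = −(Q_out/(Q_in−Q_out)) ln(V/V₀).
m = m₀ (V₀/V)^(Q_out/(Q_in−Q_out)) = 71.50 × (1402/4177.51)^(0.903833) = 26.6524 mg.
C = m/V = 26.6524/4177.51 = 0.00637998 mg/gal.

0.006380 mg/gal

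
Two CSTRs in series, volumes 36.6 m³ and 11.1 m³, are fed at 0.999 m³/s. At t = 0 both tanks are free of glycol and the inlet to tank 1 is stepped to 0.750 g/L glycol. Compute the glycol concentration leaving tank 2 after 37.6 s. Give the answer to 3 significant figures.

0.375 g/L

Each tank obeys Vᵢ dCᵢ/dt = Q(Cᵢ₋₁ − Cᵢ), so τᵢ = Vᵢ/Q.
τ₁ = 36.6/0.999 = 36.637 s; τ₂ = 11.1/0.999 = 11.111 s.
Solving the cascade with C₁(0)=C₂(0)=0 gives C₂(t) = C_in[1 − (τ₁ e^(−t/τ₁) − τ₂ e^(−t/τ₂))/(τ₁ − τ₂)].
At t = 37.6: e^(−t/τ₁) = 0.35833, e^(−t/τ₂) = 0.033912.
C₂ = 0.750·[1 − (36.637·0.35833 − 11.111·0.033912)/(25.526)] = 0.750·0.50045 = 0.37534 g/L.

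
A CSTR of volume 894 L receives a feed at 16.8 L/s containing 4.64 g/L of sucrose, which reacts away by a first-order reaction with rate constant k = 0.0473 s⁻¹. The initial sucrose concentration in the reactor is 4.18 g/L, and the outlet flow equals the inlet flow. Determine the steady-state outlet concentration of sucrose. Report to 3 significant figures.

Accumulation = in − out − consumed: V dC/dt = Q C_in − Q C − k V C.
At steady state: 0 = Q C_in − (Q + kV) C_ss, so C_ss = Q C_in/(Q + kV).
C_ss = 16.8·4.64/(16.8 + 0.0473·894) = 77.952/59.086 = 1.3193 g/L.

1.32 g/L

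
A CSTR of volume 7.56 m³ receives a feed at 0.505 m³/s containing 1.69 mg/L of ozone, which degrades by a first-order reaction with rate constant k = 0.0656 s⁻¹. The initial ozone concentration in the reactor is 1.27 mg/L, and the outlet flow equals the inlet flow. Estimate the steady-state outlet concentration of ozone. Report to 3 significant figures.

V dC/dt = Q(C_in − C) − k V C.
At steady state: 0 = Q C_in − (Q + kV) C_ss, so C_ss = Q C_in/(Q + kV).
C_ss = 0.505·1.69/(0.505 + 0.0656·7.56) = 0.85345/1.0009 = 0.85265 mg/L.

0.853 mg/L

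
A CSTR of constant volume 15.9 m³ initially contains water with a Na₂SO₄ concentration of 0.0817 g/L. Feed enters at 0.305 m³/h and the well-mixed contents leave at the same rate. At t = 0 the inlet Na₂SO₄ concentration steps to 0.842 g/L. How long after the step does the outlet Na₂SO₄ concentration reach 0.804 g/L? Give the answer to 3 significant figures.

156 h

Species balance: V dC/dt = Q(C_in − C) ⇒ τ = V/Q = 52.131 h.
C(t) = C_in + (C₀ − C_in) e^(−t/τ). Set C = 0.804 and solve for t:
e^(−t/τ) = (C − C_in)/(C₀ − C_in) = (0.804 − 0.842)/(0.0817 − 0.842) = 0.049980
t = −τ ln(…) = 52.131 × 2.9961 = 156.19 h.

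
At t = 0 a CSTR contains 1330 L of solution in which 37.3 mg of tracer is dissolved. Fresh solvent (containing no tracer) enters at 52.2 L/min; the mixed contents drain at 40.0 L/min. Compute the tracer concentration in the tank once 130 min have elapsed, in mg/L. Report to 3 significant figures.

0.000975 mg/L

Let m(t) be the amount of tracer. Volume: V(t) = V₀ + (Q_in − Q_out) t = 1330 + 12.200 t; V(130) = 2916.0 L.
No tracer enters, so dm/dt = −Q_out · (m/V).
Separate: dm/m = −Q_out dt/V(t) ⇒ ln(m/m₀) = −(Q_out/(Q_in−Q_out)) ln(V/V₀).
m = m₀ (V₀/V)^(Q_out/(Q_in−Q_out)) = 37.3 × (1330/2916.0)^(3.2787) = 2.8437 mg.
C = m/V = 2.8437/2916.0 = 0.00097521 mg/L.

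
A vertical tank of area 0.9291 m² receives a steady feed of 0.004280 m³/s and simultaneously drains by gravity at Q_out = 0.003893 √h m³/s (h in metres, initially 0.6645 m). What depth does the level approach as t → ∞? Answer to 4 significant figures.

Unsteady balance on liquid volume: A dh/dt = Q_in − 0.003893 √h. At steady state dh/dt = 0:
Q_in = 0.003893 √h_ss ⇒ √h_ss = 0.004280/0.003893 = 1.09941.
h_ss = 1.09941² = 1.20870 m. (Since h₀ = 0.6645 m < h_ss, the level will rise toward this value.)

1.209 m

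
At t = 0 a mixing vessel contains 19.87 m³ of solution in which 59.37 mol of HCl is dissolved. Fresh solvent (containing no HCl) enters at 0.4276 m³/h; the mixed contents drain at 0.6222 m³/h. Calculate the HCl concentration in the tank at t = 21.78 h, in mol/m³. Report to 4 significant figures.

1.764 mol/m³

Total volume: dV/dt = Q_in − Q_out = -0.194600 m³/h, so V(t) = 19.87 − 0.194600 t and V(21.78) = 15.6316 m³.
No HCl enters, so dm/dt = −Q_out · (m/V).
Separate: dm/m = −Q_out dt/V(t) ⇒ ln(m/m₀) = −(Q_out/(Q_in−Q_out)) ln(V/V₀).
m = m₀ (V₀/V)^(Q_out/(Q_in−Q_out)) = 59.37 × (19.87/15.6316)^(-3.19733) = 27.5692 mol.
C = m/V = 27.5692/15.6316 = 1.76368 mol/m³.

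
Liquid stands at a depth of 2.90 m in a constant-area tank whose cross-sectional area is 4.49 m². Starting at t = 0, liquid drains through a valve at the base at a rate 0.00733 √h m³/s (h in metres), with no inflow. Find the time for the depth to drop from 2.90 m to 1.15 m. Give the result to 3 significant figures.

A dh/dt = −Q_out = −0.00733 √h.
∫ h^(−1/2) dh = −(0.00733/A) ∫ dt, giving 2√h = 2√h₀ − (0.00733/A) t.
t = 2A(√h₀ − √h)/0.00733 = 2·4.49·(√2.90 − √1.15)/0.00733
  = 8.9800 × (1.7029 − 1.0724) / 0.00733 = 772.50 s.

772 s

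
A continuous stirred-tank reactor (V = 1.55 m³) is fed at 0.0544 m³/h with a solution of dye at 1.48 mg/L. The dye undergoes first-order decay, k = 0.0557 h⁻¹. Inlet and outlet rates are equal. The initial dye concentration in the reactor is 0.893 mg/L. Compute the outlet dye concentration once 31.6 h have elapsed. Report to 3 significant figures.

0.590 mg/L

V dC/dt = Q(C_in − C) − k V C.
This is linear with rate a = Q/V + k = 0.090797 h⁻¹.
C_ss = Q C_in/(Q + kV) = 0.57208 mg/L; C(t) = C_ss + (C₀ − C_ss) e^(−a t).
C(31.6) = 0.57208 + (0.32092)·e^(−0.090797·31.6) = 0.57208 + (0.32092)·0.056746 = 0.59029 mg/L.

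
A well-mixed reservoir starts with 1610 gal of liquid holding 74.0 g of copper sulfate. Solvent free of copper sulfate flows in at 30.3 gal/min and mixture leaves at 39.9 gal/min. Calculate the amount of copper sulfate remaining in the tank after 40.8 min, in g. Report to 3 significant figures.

Let m(t) be the amount of copper sulfate. Volume: V(t) = V₀ + (Q_in − Q_out) t = 1610 − 9.6000 t; V(40.8) = 1218.3 gal.
Solute balance: dm/dt = 0 − Q_out C = −Q_out m/V(t).
dm/m = −Q_out dt/(V₀ − 9.6000 t); integrating gives ln(m/m₀) = −(Q_out/(Q_in−Q_out)) ln(V/V₀).
m = m₀ (V₀/V)^(Q_out/(Q_in−Q_out)) = 74.0 × (1610/1218.3)^(-4.1563) = 23.230 g.

23.2 g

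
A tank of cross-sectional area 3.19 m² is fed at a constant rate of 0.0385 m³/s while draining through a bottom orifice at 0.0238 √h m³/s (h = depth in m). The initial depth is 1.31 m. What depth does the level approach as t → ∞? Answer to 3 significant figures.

Mass balance (ρ constant): A dh/dt = Q_in − 0.0238 √h. At steady state dh/dt = 0:
Q_in = 0.0238 √h_ss ⇒ √h_ss = 0.0385/0.0238 = 1.6176.
h_ss = 1.6176² = 2.6168 m. (Since h₀ = 1.31 m < h_ss, the level will rise toward this value.)

2.62 m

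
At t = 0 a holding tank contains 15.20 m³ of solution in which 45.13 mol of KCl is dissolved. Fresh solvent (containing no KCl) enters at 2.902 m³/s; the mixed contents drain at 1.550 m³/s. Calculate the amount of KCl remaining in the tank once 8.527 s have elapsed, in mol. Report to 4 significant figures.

Total volume: dV/dt = Q_in − Q_out = 1.35200 m³/s, so V(t) = 15.20 + 1.35200 t and V(8.527) = 26.7285 m³.
No KCl enters, so dm/dt = −Q_out · (m/V).
dm/m = −Q_out dt/(V₀ + 1.35200 t); integrating gives ln(m/m₀) = −(Q_out/(Q_in−Q_out)) ln(V/V₀).
m = m₀ (V₀/V)^(Q_out/(Q_in−Q_out)) = 45.13 × (15.20/26.7285)^(1.14645) = 23.6284 mol.

23.63 mol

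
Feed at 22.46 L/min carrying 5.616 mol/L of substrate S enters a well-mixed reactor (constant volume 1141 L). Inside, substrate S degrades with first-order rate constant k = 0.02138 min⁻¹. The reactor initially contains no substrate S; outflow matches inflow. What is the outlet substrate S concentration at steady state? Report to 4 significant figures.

Species balance: V dC/dt = Q C_in − Q C − k V C.
At steady state: 0 = Q C_in − (Q + kV) C_ss, so C_ss = Q C_in/(Q + kV).
C_ss = 22.46·5.616/(22.46 + 0.02138·1141) = 126.135/46.8546 = 2.69206 mol/L.

2.692 mol/L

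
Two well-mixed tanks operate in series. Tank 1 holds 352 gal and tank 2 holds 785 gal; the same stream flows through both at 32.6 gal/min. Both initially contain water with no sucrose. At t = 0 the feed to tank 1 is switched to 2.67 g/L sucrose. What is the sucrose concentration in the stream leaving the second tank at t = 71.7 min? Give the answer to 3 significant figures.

Species balance on tank i: dCᵢ/dt = (Cᵢ₋₁ − Cᵢ)/τᵢ with τᵢ = Vᵢ/Q.
τ₁ = 352/32.6 = 10.798 min; τ₂ = 785/32.6 = 24.080 min.
Solving the cascade with C₁(0)=C₂(0)=0 gives C₂(t) = C_in[1 − (τ₁ e^(−t/τ₁) − τ₂ e^(−t/τ₂))/(τ₁ − τ₂)].
At t = 71.7: e^(−t/τ₁) = 0.0013065, e^(−t/τ₂) = 0.050915.
C₂ = 2.67·[1 − (10.798·0.0013065 − 24.080·0.050915)/(-13.282)] = 2.67·0.90876 = 2.4264 g/L.

2.43 g/L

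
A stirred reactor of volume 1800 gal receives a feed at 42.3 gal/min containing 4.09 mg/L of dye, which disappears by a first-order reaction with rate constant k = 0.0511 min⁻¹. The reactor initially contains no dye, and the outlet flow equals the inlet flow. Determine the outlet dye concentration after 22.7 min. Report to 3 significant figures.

Accumulation = in − out − consumed: V dC/dt = Q C_in − Q C − k V C.
dC/dt = (Q/V) C_in − (Q/V + k) C; effective rate a = Q/V + k = 0.023500 + 0.0511 = 0.074600 min⁻¹.
C_ss = Q C_in/(Q + kV) = 1.2884 mg/L; C(t) = C_ss + (C₀ − C_ss) e^(−a t).
C(22.7) = 1.2884 + (-1.2884)·e^(−0.074600·22.7) = 1.2884 + (-1.2884)·0.18389 = 1.0515 mg/L.

1.05 mg/L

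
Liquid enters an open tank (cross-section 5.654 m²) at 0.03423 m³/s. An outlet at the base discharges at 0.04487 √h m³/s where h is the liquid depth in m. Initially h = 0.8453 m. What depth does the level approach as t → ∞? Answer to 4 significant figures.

A dh/dt = Q_in − 0.04487 √h. Steady state requires inflow = outflow:
Q_in = 0.04487 √h_ss ⇒ √h_ss = 0.03423/0.04487 = 0.762871.
h_ss = 0.762871² = 0.581971 m. (Since h₀ = 0.8453 m > h_ss, the level will fall toward this value.)

0.5820 m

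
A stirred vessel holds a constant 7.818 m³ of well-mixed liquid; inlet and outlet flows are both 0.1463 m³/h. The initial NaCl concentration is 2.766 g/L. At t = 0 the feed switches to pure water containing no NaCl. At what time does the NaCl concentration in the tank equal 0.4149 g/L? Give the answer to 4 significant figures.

Unsteady species balance (constant V, well mixed): V dC/dt = Q(C_in − C), so τ = V/Q = 53.4381 h.
C(t) = C_in + (C₀ − C_in) e^(−t/τ). Set C = 0.4149 and solve for t:
e^(−t/τ) = (C − C_in)/(C₀ − C_in) = (0.4149 − 0)/(2.766 − 0) = 0.150000
t = −τ ln(…) = 53.4381 × 1.89712 = 101.379 h.

101.4 h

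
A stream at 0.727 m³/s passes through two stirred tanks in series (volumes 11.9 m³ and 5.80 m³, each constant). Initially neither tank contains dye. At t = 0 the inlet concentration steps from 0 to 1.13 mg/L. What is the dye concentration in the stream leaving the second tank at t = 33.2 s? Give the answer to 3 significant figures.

0.857 mg/L

Each tank obeys Vᵢ dCᵢ/dt = Q(Cᵢ₋₁ − Cᵢ), so τᵢ = Vᵢ/Q.
τ₁ = 11.9/0.727 = 16.369 s; τ₂ = 5.80/0.727 = 7.9780 s.
Solving the cascade with C₁(0)=C₂(0)=0 gives C₂(t) = C_in[1 − (τ₁ e^(−t/τ₁) − τ₂ e^(−t/τ₂))/(τ₁ − τ₂)].
At t = 33.2: e^(−t/τ₁) = 0.13156, e^(−t/τ₂) = 0.015585.
C₂ = 1.13·[1 − (16.369·0.13156 − 7.9780·0.015585)/(8.3906)] = 1.13·0.75816 = 0.85672 mg/L.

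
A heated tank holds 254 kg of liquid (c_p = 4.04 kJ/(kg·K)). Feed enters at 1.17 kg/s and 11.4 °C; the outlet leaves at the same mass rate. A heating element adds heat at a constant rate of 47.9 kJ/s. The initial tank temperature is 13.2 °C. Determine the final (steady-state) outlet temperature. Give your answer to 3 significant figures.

21.5 °C

Heat balance on the well-mixed liquid: M c_p dT/dt = ṁ c_p (T_in − T) + 47.9.
At steady state dT/dt = 0 ⇒ T_ss = T_in + Q̇/(ṁ c_p) = 11.4 + 47.9/(1.17·4.04) = 21.534 °C.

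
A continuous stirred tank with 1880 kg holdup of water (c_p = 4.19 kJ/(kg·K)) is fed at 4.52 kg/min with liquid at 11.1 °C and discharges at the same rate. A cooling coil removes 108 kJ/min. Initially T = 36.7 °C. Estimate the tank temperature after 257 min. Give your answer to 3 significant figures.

M c_p dT/dt = ṁ c_p (T_in − T) − Q̇.
τ = M/ṁ = 415.93 min; T_ss = T_in − Q̇/(ṁ c_p) = 11.1 − 108/(4.52·4.19) = 5.3974 °C.
T approaches T_ss exponentially: T(t) = T_ss + (T₀ − T_ss) e^(−t/τ).
T(257) = 5.3974 + (31.303)·e^(−257/415.93) = 5.3974 + (31.303)·0.53908 = 22.272 °C.

22.3 °C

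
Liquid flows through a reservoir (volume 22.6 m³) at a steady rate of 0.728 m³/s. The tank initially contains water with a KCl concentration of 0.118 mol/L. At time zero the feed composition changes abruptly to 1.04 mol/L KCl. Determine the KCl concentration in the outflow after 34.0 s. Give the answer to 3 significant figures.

Unsteady species balance (constant V, well mixed): V dC/dt = Q(C_in − C).
Time constant τ = V/Q = 22.6/0.728 = 31.044 s.
C approaches C_in exponentially: C(t) = C_in + (C₀ − C_in) e^(−t/τ).
C(34.0) = 1.04 + (0.118 − 1.04)·e^(−34.0/31.044) = 1.04 + (-0.92200)·0.33447 = 0.73162 mol/L.

0.732 mol/L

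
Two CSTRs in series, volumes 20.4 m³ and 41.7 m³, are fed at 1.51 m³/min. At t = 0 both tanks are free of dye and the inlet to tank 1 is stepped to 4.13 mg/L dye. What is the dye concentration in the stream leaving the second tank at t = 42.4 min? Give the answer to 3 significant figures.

Each tank obeys Vᵢ dCᵢ/dt = Q(Cᵢ₋₁ − Cᵢ), so τᵢ = Vᵢ/Q.
τ₁ = 20.4/1.51 = 13.510 min; τ₂ = 41.7/1.51 = 27.616 min.
Solving the cascade with C₁(0)=C₂(0)=0 gives C₂(t) = C_in[1 − (τ₁ e^(−t/τ₁) − τ₂ e^(−t/τ₂))/(τ₁ − τ₂)].
At t = 42.4: e^(−t/τ₁) = 0.043351, e^(−t/τ₂) = 0.21538.
C₂ = 4.13·[1 − (13.510·0.043351 − 27.616·0.21538)/(-14.106)] = 4.13·0.61986 = 2.5600 mg/L.

2.56 mg/L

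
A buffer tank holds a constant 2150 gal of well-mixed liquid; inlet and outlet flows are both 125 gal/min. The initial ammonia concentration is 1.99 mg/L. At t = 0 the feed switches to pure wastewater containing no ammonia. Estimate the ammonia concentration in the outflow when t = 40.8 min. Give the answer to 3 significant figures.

0.186 mg/L

Accumulation = in − out for the solute gives V dC/dt = Q(C_in − C).
Time constant τ = V/Q = 2150/125 = 17.200 min.
C approaches C_in exponentially: C(t) = C_in + (C₀ − C_in) e^(−t/τ).
C(40.8) = 0 + (1.99 − 0)·e^(−40.8/17.200) = 0 + (1.9900)·0.093285 = 0.18564 mg/L.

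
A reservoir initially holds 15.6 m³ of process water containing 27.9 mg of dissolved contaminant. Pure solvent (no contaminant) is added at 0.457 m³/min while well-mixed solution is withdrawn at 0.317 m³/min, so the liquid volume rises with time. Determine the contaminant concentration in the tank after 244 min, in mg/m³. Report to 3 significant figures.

Let m(t) be the amount of contaminant. Volume: V(t) = V₀ + (Q_in − Q_out) t = 15.6 + 0.14000 t; V(244) = 49.760 m³.
Species balance (pure solvent in): dm/dt = −Q_out · m/V(t).
dm/m = −Q_out dt/(V₀ + 0.14000 t); integrating gives ln(m/m₀) = −(Q_out/(Q_in−Q_out)) ln(V/V₀).
m = m₀ (V₀/V)^(Q_out/(Q_in−Q_out)) = 27.9 × (15.6/49.760)^(2.2643) = 2.0182 mg.
C = m/V = 2.0182/49.760 = 0.040558 mg/m³.

0.0406 mg/m³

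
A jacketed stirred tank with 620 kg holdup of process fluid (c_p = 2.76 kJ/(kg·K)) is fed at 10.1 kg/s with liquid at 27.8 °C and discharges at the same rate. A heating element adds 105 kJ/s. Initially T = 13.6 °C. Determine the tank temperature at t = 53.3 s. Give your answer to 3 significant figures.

24.0 °C

First-law balance (no shaft work): M c_p dT/dt = ṁ c_p (T_in − T) + 105.
τ = M/ṁ = 61.386 s; T_ss = T_in + Q̇/(ṁ c_p) = 27.8 + 105/(10.1·2.76) = 31.567 °C.
Solution: T(t) = T_ss + (T₀ − T_ss) e^(−t/τ).
T(53.3) = 31.567 + (-17.967)·e^(−53.3/61.386) = 31.567 + (-17.967)·0.41968 = 24.027 °C.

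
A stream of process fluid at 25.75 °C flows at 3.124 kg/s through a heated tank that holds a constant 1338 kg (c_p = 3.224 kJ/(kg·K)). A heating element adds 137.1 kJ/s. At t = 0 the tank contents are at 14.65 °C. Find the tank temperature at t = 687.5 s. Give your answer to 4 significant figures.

M c_p dT/dt = ṁ c_p (T_in − T) + Q̇.
τ = M/ṁ = 428.297 s; T_ss = T_in + Q̇/(ṁ c_p) = 25.75 + 137.1/(3.124·3.224) = 39.3623 °C.
Solution: T(t) = T_ss + (T₀ − T_ss) e^(−t/τ).
T(687.5) = 39.3623 + (-24.7123)·e^(−687.5/428.297) = 39.3623 + (-24.7123)·0.200851 = 34.3988 °C.

34.40 °C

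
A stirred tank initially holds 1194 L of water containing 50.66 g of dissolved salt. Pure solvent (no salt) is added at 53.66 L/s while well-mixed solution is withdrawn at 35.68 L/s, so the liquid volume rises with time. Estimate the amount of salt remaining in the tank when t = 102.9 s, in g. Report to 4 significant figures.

Let m(t) be the amount of salt. Volume: V(t) = V₀ + (Q_in − Q_out) t = 1194 + 17.9800 t; V(102.9) = 3044.14 L.
No salt enters, so dm/dt = −Q_out · (m/V).
Separate: dm/m = −Q_out dt/V(t) ⇒ ln(m/m₀) = −(Q_out/(Q_in−Q_out)) ln(V/V₀).
m = m₀ (V₀/V)^(Q_out/(Q_in−Q_out)) = 50.66 × (1194/3044.14)^(1.98443) = 7.90813 g.

7.908 g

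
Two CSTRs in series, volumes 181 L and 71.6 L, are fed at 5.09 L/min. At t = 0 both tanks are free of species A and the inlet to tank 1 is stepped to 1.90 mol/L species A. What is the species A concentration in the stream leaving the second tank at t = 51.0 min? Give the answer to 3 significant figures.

Species balance on tank i: dCᵢ/dt = (Cᵢ₋₁ − Cᵢ)/τᵢ with τᵢ = Vᵢ/Q.
τ₁ = 181/5.09 = 35.560 min; τ₂ = 71.6/5.09 = 14.067 min.
Solving the cascade with C₁(0)=C₂(0)=0 gives C₂(t) = C_in[1 − (τ₁ e^(−t/τ₁) − τ₂ e^(−t/τ₂))/(τ₁ − τ₂)].
At t = 51.0: e^(−t/τ₁) = 0.23831, e^(−t/τ₂) = 0.026634.
C₂ = 1.90·[1 − (35.560·0.23831 − 14.067·0.026634)/(21.493)] = 1.90·0.62316 = 1.1840 mol/L.

1.18 mol/L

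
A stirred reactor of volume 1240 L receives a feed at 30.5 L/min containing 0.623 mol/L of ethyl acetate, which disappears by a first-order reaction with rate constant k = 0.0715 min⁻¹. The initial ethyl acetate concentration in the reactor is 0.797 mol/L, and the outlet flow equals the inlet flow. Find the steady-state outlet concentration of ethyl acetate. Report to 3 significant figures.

V dC/dt = Q(C_in − C) − k V C.
At steady state: 0 = Q C_in − (Q + kV) C_ss, so C_ss = Q C_in/(Q + kV).
C_ss = 30.5·0.623/(30.5 + 0.0715·1240) = 19.002/119.16 = 0.15946 mol/L.

0.159 mol/L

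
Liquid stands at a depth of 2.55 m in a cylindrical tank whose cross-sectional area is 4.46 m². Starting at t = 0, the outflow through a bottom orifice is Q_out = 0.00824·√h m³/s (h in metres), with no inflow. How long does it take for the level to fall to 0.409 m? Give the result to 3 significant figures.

1040 s

With no inflow, A dh/dt = −0.00824 √h.
Separate and integrate: 2(√h − √h₀) = −(0.00824/A) t.
t = 2A(√h₀ − √h)/0.00824 = 2·4.46·(√2.55 − √0.409)/0.00824
  = 8.9200 × (1.5969 − 0.63953) / 0.00824 = 1036.3 s.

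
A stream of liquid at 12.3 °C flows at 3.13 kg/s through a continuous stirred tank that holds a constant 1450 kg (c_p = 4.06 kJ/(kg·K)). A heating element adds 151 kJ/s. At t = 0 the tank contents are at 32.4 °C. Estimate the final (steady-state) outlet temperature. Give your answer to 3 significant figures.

24.2 °C

M c_p dT/dt = ṁ c_p (T_in − T) + Q̇.
At steady state dT/dt = 0 ⇒ T_ss = T_in + Q̇/(ṁ c_p) = 12.3 + 151/(3.13·4.06) = 24.182 °C.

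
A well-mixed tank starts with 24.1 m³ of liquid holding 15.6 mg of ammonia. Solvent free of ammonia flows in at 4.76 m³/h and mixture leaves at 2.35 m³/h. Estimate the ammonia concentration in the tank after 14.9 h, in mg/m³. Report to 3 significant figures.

Let m(t) be the amount of ammonia. Volume: V(t) = V₀ + (Q_in − Q_out) t = 24.1 + 2.4100 t; V(14.9) = 60.009 m³.
Species balance (pure solvent in): dm/dt = −Q_out · m/V(t).
Separate: dm/m = −Q_out dt/V(t) ⇒ ln(m/m₀) = −(Q_out/(Q_in−Q_out)) ln(V/V₀).
m = m₀ (V₀/V)^(Q_out/(Q_in−Q_out)) = 15.6 × (24.1/60.009)^(0.97510) = 6.4090 mg.
C = m/V = 6.4090/60.009 = 0.10680 mg/m³.

0.107 mg/m³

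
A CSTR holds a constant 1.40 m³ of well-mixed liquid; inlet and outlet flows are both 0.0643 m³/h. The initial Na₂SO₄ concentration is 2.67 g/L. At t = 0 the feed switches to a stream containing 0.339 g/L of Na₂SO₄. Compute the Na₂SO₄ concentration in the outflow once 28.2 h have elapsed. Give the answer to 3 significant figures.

0.977 g/L

Mass balance on the solute (V constant): V dC/dt = Q(C_in − C).
Rewrite as dC/dt + C/τ = C_in/τ, τ = V/Q = 21.773 h.
This is linear first-order; C(t) = C_in + (C₀ − C_in) e^(−t/τ).
C(28.2) = 0.339 + (2.67 − 0.339)·e^(−28.2/21.773) = 0.339 + (2.3310)·0.27385 = 0.97734 g/L.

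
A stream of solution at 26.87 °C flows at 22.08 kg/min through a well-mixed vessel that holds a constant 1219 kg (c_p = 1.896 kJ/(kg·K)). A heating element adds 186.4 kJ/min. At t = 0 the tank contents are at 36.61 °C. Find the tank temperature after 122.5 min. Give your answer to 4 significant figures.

M c_p dT/dt = ṁ c_p (T_in − T) + Q̇.
τ = M/ṁ = 55.2083 min; T_ss = T_in + Q̇/(ṁ c_p) = 26.87 + 186.4/(22.08·1.896) = 31.3225 °C.
This is linear first-order; T(t) = T_ss + (T₀ − T_ss) e^(−t/τ).
T(122.5) = 31.3225 + (5.28745)·e^(−122.5/55.2083) = 31.3225 + (5.28745)·0.108732 = 31.8975 °C.

31.90 °C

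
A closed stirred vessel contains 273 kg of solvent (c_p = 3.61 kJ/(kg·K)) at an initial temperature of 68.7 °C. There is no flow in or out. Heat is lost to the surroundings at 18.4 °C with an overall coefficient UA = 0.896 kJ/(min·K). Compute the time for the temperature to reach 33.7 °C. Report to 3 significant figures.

1310 min

Lumped-capacitance energy balance: M c_p dT/dt = UA(T_amb − T).
τ = M c_p/UA = 1099.9 min; T_ss = T_amb = 18.400 °C.
T(t) = T_ss + (T₀ − T_ss)e^(−t/τ); set T = 33.7:
t = −τ ln[(T − T_ss)/(T₀ − T_ss)] = −1099.9 · ln(0.30417) = 1309.1 min.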